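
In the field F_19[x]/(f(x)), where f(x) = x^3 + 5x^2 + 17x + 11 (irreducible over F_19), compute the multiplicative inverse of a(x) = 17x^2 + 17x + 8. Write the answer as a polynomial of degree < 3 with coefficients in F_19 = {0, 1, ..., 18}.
a(x)^(-1) ≡ 11x^2 + 4x + 8 (mod f(x))

Since f is irreducible over F_19, F_19[x]/(f) is a field and a(x) ≠ 0 has an inverse. Apply the extended Euclidean algorithm to f(x) and a(x) in F_19[x]: f(x) = (9x + 17)·a(x) + (17x + 8);  a(x) = (x + 5)·(17x + 8) + (6). The last nonzero remainder is the constant 6 = gcd(f, a) in F_19. Back-substituting through the division chain expresses 6 = s(x)·a(x) + t(x)·f(x) with s(x) ≡ 9x^2 + 5x + 10 (mod f), so (9x^2 + 5x + 10)·a(x) ≡ 6 (mod f). Multiplying by 6^(-1) ≡ 16 in F_19 gives a(x)^(-1) ≡ 16·(9x^2 + 5x + 10) ≡ 11x^2 + 4x + 8 (mod f). Check: (17x^2 + 17x + 8)·(11x^2 + 4x + 8) = 16x^4 + 8x^3 + 7x^2 + 16x + 7 ≡ 1 (mod x^3 + 5x^2 + 17x + 11).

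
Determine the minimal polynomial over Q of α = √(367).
m_α(x) = x^2 - 367

α satisfies α^2 - 367 = 0, so x^2 - 367 annihilates α. Since d = 367 is squarefree and ≠ 1, it is not a perfect square in Q, so x^2 - 367 has no rational root and is therefore irreducible over Q (a degree-2 polynomial over a field is irreducible iff it has no root). Hence m_α(x) = x^2 - 367.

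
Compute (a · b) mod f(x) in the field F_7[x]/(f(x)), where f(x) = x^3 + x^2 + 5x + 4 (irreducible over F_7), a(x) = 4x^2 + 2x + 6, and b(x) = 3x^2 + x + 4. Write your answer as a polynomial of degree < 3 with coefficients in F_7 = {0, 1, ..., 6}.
a · b ≡ 6x^2 + 4x + 4 (mod f(x))

Multiply in F_7[x]: a(x)·b(x) = (4x^2 + 2x + 6)·(3x^2 + x + 4) = 5x^4 + 3x^3 + x^2 + 3. This has degree ≥ 3, so divide by f(x) over F_7: 5x^4 + 3x^3 + x^2 + 3 = (5x + 5)·(x^3 + x^2 + 5x + 4) + (6x^2 + 4x + 4). Hence a·b ≡ 6x^2 + 4x + 4 (mod f). (F_7[x]/(f) is a field with 7^3 = 343 elements since f is irreducible of degree 3.)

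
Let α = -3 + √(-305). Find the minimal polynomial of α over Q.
m_α(x) = x^2 + 6x + 314

From α + 3 = √(-305), squaring gives (α + 3)^2 = -305, i.e. α^2 + 6α + 9 = -305, so α^2 + 6α + 314 = 0. The discriminant of x^2 + 6x + 314 is (6)^2 - 4·(314) = 36 - 1256 = -1220, and 4·(-305) is not a perfect square in Q since -305 is squarefree and ≠ 1. Hence x^2 + 6x + 314 is irreducible over Q and is the minimal polynomial of α.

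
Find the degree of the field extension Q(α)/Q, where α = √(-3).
[Q(α):Q] = 2

[Q(α):Q] equals the degree of the minimal polynomial of α. Here α^2 = -3 and x^2 + 3 is irreducible (d = -3 is squarefree, ≠ 1, hence not a square), so deg(m_α) = 2. Thus [Q(α):Q] = 2.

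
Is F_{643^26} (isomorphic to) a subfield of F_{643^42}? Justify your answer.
No: F_{643^26} is not a subfield of F_{643^42}

F_{p^m} embeds in F_{p^n} iff m | n. Here 26 ∤ 42 (since 42 = 1·26 + 16 with remainder 16 ≠ 0), so F_{643^26} is not a subfield of F_{643^42}. Equivalently: if it were, the tower law would give 26 = [F_{643^26}:F_643] dividing [F_{643^42}:F_643] = 42, contradiction.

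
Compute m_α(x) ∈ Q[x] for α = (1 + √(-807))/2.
m_α(x) = x^2 - x + 202

From 2α - 1 = √(-807), squaring gives (2α - 1)^2 = -807, i.e. 4α^2 - 4α + 1 = -807, so α^2 - α + (1 + 807)/4 = 0. Since -807 ≡ 1 (mod 4), (1 + 807)/4 = 202 ∈ Z. The polynomial x^2 - x + 202 has discriminant 1 - 4·(202) = -807, which is not a perfect square in Q (d = -807 is squarefree and ≠ 1), so x^2 - x + 202 is irreducible over Q. It is the minimal polynomial of α.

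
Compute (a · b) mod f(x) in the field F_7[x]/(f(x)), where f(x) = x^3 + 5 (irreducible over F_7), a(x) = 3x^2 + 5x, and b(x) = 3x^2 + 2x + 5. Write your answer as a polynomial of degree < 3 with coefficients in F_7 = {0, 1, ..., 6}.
a · b ≡ 4x^2 + x (mod f(x))

Multiply in F_7[x]: a(x)·b(x) = (3x^2 + 5x)·(3x^2 + 2x + 5) = 2x^4 + 4x^2 + 4x. This has degree ≥ 3, so divide by f(x) over F_7: 2x^4 + 4x^2 + 4x = (2x)·(x^3 + 5) + (4x^2 + x). Hence a·b ≡ 4x^2 + x (mod f). (F_7[x]/(f) is a field with 7^3 = 343 elements since f is irreducible of degree 3.)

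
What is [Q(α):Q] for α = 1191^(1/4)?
[Q(α):Q] = 4

α is a root of x^4 - 1191. By Eisenstein's criterion at the prime p = 3 (which divides the constant term 1191 but p^2 = 9 does not, since 1191 is squarefree), x^4 - 1191 is irreducible over Q. Hence [Q(α):Q] = 4.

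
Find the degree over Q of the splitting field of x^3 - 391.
[K : Q] = 6

The roots of x^3 - 391 are ∛391, ω∛391, ω^2∛391 where ω = e^(2πi/3) is a primitive cube root of unity, so K = Q(∛391, ω). Now [Q(∛391):Q] = 3 (since 391 is not a perfect cube, x^3 - 391 is irreducible) and [Q(ω):Q] = 2. Both 2 and 3 divide [K:Q], and [K:Q] ≤ 3·2 = 6, so [K:Q] = 6. (Equivalently: Q(∛391) ⊂ R but ω ∉ R, so [K : Q(∛391)] = 2.)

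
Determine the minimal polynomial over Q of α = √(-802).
m_α(x) = x^2 + 802

α satisfies α^2 + 802 = 0, so x^2 + 802 annihilates α. Since d = -802 is squarefree and ≠ 1, it is not a perfect square in Q, so x^2 + 802 has no rational root and is therefore irreducible over Q (a degree-2 polynomial over a field is irreducible iff it has no root). Hence m_α(x) = x^2 + 802.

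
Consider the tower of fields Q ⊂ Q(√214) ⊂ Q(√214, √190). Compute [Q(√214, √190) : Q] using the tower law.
[Q(√214, √190) : Q] = 4

[Q(√214):Q] = 2 (min poly x^2 - 214, irreducible since 214 is squarefree > 1). For the top step, suppose √190 ∈ Q(√214), say √190 = c + d√214 with c, d ∈ Q. Squaring: 190 = c^2 + 214d^2 + 2cd√214. Since √214 ∉ Q this forces 2cd = 0. If d = 0 then √190 = c ∈ Q, contradicting 190 squarefree > 1. If c = 0 then 190 = 214d^2, so 214·190 = (214d)^2 is a perfect square in Q — but 214·190 = 40660 is not a perfect square (since 214 and 190 are distinct squarefree integers). Contradiction. Hence √190 ∉ Q(√214), so x^2 - 190 stays irreducible over Q(√214) and [Q(√214, √190) : Q(√214)] = 2. By the tower law, [Q(√214, √190) : Q] = 2 · 2 = 4.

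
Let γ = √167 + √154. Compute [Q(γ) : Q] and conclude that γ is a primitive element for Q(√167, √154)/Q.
[Q(γ) : Q] = 4 (equivalently, Q(γ) = Q(√167, √154))

Obviously Q(γ) ⊆ Q(√167, √154), and [Q(√167, √154):Q] = 4 (since 167, 154 are distinct squarefree integers > 1 with 25718 not a perfect square). To show equality we compute the minimal polynomial of γ. From γ = √167 + √154: γ^2 = 167 + 2√(25718) + 154 = 321 + 2√(25718), so γ^2 - 321 = 2√(25718); squaring, (γ^2 - 321)^2 = 4·25718, i.e. γ^4 - 642γ^2 + 103041 - 102872 = 0, i.e. γ^4 - 642γ^2 + 169 = 0. So γ is a root of x^4 - 642x^2 + 169. This polynomial is irreducible over Q: it has no rational root (each ±√167 ± √154 is irrational), and any factorization into two quadratics over Q would force √(25718) ∈ Q (pairing opposite roots) or √167, √154 ∈ Q (other pairings), all impossible. Hence [Q(γ):Q] = 4 = [Q(√167, √154):Q], so Q(γ) = Q(√167, √154).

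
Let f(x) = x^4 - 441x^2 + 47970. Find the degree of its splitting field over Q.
[K : Q] = 4

Solving the quadratic in x^2: x^2 = (441 ± √(441^2 - 4·47970))/2 = (441 ± √2601)/2 = (441 ± 51)/2, giving x^2 = 195 or x^2 = 246. So f(x) = (x^2 - 195)(x^2 - 246) and the roots of f are ±√195, ±√246. Hence the splitting field is K = Q(√195, √246). Since 195 and 246 are distinct squarefree integers > 1, their product 47970 is not a perfect square, so √246 ∉ Q(√195). By the tower law [K:Q] = [Q(√195,√246):Q(√195)] · [Q(√195):Q] = 2 · 2 = 4.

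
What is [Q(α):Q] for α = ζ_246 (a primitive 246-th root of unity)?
[Q(α):Q] = 80

The minimal polynomial of ζ_246 over Q is the 246-th cyclotomic polynomial Φ_246(x), which is irreducible over Q and has degree φ(246) = 80. Hence [Q(α):Q] = φ(246) = 80.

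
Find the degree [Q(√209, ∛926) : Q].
[Q(√209, ∛926) : Q] = 6

Let L = Q(√209, ∛926). Since Q(√209) ⊂ L and [Q(√209):Q] = 2, the tower law gives 2 | [L:Q]. Likewise Q(∛926) ⊂ L with [Q(∛926):Q] = 3 (because 926 is not a perfect cube), so 3 | [L:Q]. As gcd(2,3) = 1, [L:Q] is divisible by 6. Conversely L is generated over Q by √209 and ∛926, so [L:Q] ≤ 2·3 = 6. Therefore [Q(√209, ∛926) : Q] = 6.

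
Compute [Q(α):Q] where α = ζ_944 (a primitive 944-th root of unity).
[Q(α):Q] = 464

The minimal polynomial of ζ_944 over Q is the 944-th cyclotomic polynomial Φ_944(x), which is irreducible over Q and has degree φ(944) = 464. Hence [Q(α):Q] = φ(944) = 464.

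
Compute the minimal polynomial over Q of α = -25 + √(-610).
m_α(x) = x^2 + 50x + 1235

From α + 25 = √(-610), squaring gives (α + 25)^2 = -610, i.e. α^2 + 50α + 625 = -610, so α^2 + 50α + 1235 = 0. The discriminant of x^2 + 50x + 1235 is (50)^2 - 4·(1235) = 2500 - 4940 = -2440, and 4·(-610) is not a perfect square in Q since -610 is squarefree and ≠ 1. Hence x^2 + 50x + 1235 is irreducible over Q and is the minimal polynomial of α.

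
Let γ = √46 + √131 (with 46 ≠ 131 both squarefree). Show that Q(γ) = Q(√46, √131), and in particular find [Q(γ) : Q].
[Q(γ) : Q] = 4 (equivalently, Q(γ) = Q(√46, √131))

Obviously Q(γ) ⊆ Q(√46, √131), and [Q(√46, √131):Q] = 4 (since 46, 131 are distinct squarefree integers > 1 with 6026 not a perfect square). To show equality we compute the minimal polynomial of γ. From γ = √46 + √131: γ^2 = 46 + 2√(6026) + 131 = 177 + 2√(6026), so γ^2 - 177 = 2√(6026); squaring, (γ^2 - 177)^2 = 4·6026, i.e. γ^4 - 354γ^2 + 31329 - 24104 = 0, i.e. γ^4 - 354γ^2 + 7225 = 0. So γ is a root of x^4 - 354x^2 + 7225. This polynomial is irreducible over Q: it has no rational root (each ±√46 ± √131 is irrational), and any factorization into two quadratics over Q would force √(6026) ∈ Q (pairing opposite roots) or √46, √131 ∈ Q (other pairings), all impossible. Hence [Q(γ):Q] = 4 = [Q(√46, √131):Q], so Q(γ) = Q(√46, √131).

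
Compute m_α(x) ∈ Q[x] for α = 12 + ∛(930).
m_α(x) = x^3 - 36x^2 + 432x - 2658

Set β = α - 12 = ∛(930), so β^3 = 930. Then (α - 12)^3 - 930 = 0, i.e. α is a root of g(x) = (x - 12)^3 - 930 = x^3 - 36x^2 + 432x - 2658. Since g(x) = h(x - 12) where h(x) = x^3 - 930, and h is irreducible over Q (because 930 is not a perfect cube, so h has no rational root, and a monic cubic with no rational root is irreducible), g is also irreducible (irreducibility is preserved under the substitution x → x - 12). Hence m_α(x) = x^3 - 36x^2 + 432x - 2658.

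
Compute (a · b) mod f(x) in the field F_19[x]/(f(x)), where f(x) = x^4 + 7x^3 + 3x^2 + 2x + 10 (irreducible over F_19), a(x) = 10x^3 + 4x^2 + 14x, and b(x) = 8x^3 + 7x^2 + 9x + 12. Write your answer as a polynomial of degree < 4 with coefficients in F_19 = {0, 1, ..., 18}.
a · b ≡ 15x^3 + 12x^2 + 9x + 17 (mod f(x))

Multiply in F_19[x]: a(x)·b(x) = (10x^3 + 4x^2 + 14x)·(8x^3 + 7x^2 + 9x + 12) = 4x^6 + 7x^5 + 2x^4 + 7x^3 + 3x^2 + 16x. This has degree ≥ 4, so divide by f(x) over F_19: 4x^6 + 7x^5 + 2x^4 + 7x^3 + 3x^2 + 16x = (4x^2 + 17x + 4)·(x^4 + 7x^3 + 3x^2 + 2x + 10) + (15x^3 + 12x^2 + 9x + 17). Hence a·b ≡ 15x^3 + 12x^2 + 9x + 17 (mod f). (F_19[x]/(f) is a field with 19^4 = 130321 elements since f is irreducible of degree 4.)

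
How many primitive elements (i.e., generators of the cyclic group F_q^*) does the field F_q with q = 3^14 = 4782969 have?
There are φ(4782968) = 2384928 primitive elements

F_q^* is cyclic of order q - 1 = 4782968. A cyclic group of order m has exactly φ(m) generators. Here m = 4782968 = 2^3 · 547 · 1093, so the number of primitive elements is φ(4782968) = 2384928.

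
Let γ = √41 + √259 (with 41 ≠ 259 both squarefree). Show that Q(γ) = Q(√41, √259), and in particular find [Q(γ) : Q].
[Q(γ) : Q] = 4 (equivalently, Q(γ) = Q(√41, √259))

Obviously Q(γ) ⊆ Q(√41, √259), and [Q(√41, √259):Q] = 4 (since 41, 259 are distinct squarefree integers > 1 with 10619 not a perfect square). To show equality we compute the minimal polynomial of γ. From γ = √41 + √259: γ^2 = 41 + 2√(10619) + 259 = 300 + 2√(10619), so γ^2 - 300 = 2√(10619); squaring, (γ^2 - 300)^2 = 4·10619, i.e. γ^4 - 600γ^2 + 90000 - 42476 = 0, i.e. γ^4 - 600γ^2 + 47524 = 0. So γ is a root of x^4 - 600x^2 + 47524. This polynomial is irreducible over Q: it has no rational root (each ±√41 ± √259 is irrational), and any factorization into two quadratics over Q would force √(10619) ∈ Q (pairing opposite roots) or √41, √259 ∈ Q (other pairings), all impossible. Hence [Q(γ):Q] = 4 = [Q(√41, √259):Q], so Q(γ) = Q(√41, √259).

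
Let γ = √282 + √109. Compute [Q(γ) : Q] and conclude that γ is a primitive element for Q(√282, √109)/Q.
[Q(γ) : Q] = 4 (equivalently, Q(γ) = Q(√282, √109))

Obviously Q(γ) ⊆ Q(√282, √109), and [Q(√282, √109):Q] = 4 (since 282, 109 are distinct squarefree integers > 1 with 30738 not a perfect square). To show equality we compute the minimal polynomial of γ. From γ = √282 + √109: γ^2 = 282 + 2√(30738) + 109 = 391 + 2√(30738), so γ^2 - 391 = 2√(30738); squaring, (γ^2 - 391)^2 = 4·30738, i.e. γ^4 - 782γ^2 + 152881 - 122952 = 0, i.e. γ^4 - 782γ^2 + 29929 = 0. So γ is a root of x^4 - 782x^2 + 29929. This polynomial is irreducible over Q: it has no rational root (each ±√282 ± √109 is irrational), and any factorization into two quadratics over Q would force √(30738) ∈ Q (pairing opposite roots) or √282, √109 ∈ Q (other pairings), all impossible. Hence [Q(γ):Q] = 4 = [Q(√282, √109):Q], so Q(γ) = Q(√282, √109).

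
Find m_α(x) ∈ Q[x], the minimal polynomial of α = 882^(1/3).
m_α(x) = x^3 - 882

α satisfies α^3 = 882, so x^3 - 882 annihilates α. By the rational root test, a rational root p/q (in lowest terms) of x^3 - 882 would satisfy p^3 = 882 q^3, forcing q = 1 and p^3 = 882; but 882 is not a perfect cube, contradiction. A monic cubic over Q with no rational root is irreducible (any nontrivial factorization would include a linear factor). Hence x^3 - 882 is the minimal polynomial of α, and in particular [Q(α):Q] = 3.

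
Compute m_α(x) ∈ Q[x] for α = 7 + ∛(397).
m_α(x) = x^3 - 21x^2 + 147x - 740

Set β = α - 7 = ∛(397), so β^3 = 397. Then (α - 7)^3 - 397 = 0, i.e. α is a root of g(x) = (x - 7)^3 - 397 = x^3 - 21x^2 + 147x - 740. Since g(x) = h(x - 7) where h(x) = x^3 - 397, and h is irreducible over Q (because 397 is not a perfect cube, so h has no rational root, and a monic cubic with no rational root is irreducible), g is also irreducible (irreducibility is preserved under the substitution x → x - 7). Hence m_α(x) = x^3 - 21x^2 + 147x - 740.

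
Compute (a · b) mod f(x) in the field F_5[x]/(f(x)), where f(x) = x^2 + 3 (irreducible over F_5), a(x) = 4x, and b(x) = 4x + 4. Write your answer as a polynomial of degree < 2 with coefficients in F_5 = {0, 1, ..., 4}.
a · b ≡ x + 2 (mod f(x))

Multiply in F_5[x]: a(x)·b(x) = (4x)·(4x + 4) = x^2 + x. This has degree ≥ 2, so divide by f(x) over F_5: x^2 + x = (1)·(x^2 + 3) + (x + 2). Hence a·b ≡ x + 2 (mod f). (F_5[x]/(f) is a field with 5^2 = 25 elements since f is irreducible of degree 2.)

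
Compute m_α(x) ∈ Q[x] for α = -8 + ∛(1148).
m_α(x) = x^3 + 24x^2 + 192x - 636

Set β = α + 8 = ∛(1148), so β^3 = 1148. Then (α + 8)^3 - 1148 = 0, i.e. α is a root of g(x) = (x + 8)^3 - 1148 = x^3 + 24x^2 + 192x - 636. Since g(x) = h(x + 8) where h(x) = x^3 - 1148, and h is irreducible over Q (because 1148 is not a perfect cube, so h has no rational root, and a monic cubic with no rational root is irreducible), g is also irreducible (irreducibility is preserved under the substitution x → x + 8). Hence m_α(x) = x^3 + 24x^2 + 192x - 636.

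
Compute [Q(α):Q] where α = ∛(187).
[Q(α):Q] = 3

The minimal polynomial of α is x^3 - 187, irreducible over Q since 187 is not a perfect cube (so x^3 - 187 has no rational root). Hence [Q(α):Q] = deg(m_α) = 3.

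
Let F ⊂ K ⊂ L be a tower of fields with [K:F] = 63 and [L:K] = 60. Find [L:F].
[L:F] = 3780

The tower law says that for any tower of field extensions F ⊂ K ⊂ L with finite degrees, [L:F] = [L:K] · [K:F]. Here this gives [L:F] = 60 · 63 = 3780.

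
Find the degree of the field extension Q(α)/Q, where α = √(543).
[Q(α):Q] = 2

[Q(α):Q] equals the degree of the minimal polynomial of α. Here α^2 = 543 and x^2 - 543 is irreducible (d = 543 is squarefree, ≠ 1, hence not a square), so deg(m_α) = 2. Thus [Q(α):Q] = 2.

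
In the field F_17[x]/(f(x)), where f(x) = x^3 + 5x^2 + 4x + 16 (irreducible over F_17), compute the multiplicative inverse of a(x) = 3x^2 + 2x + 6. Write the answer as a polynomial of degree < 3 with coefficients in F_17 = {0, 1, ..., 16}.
a(x)^(-1) ≡ 14x^2 + 7x + 10 (mod f(x))

Since f is irreducible over F_17, F_17[x]/(f) is a field and a(x) ≠ 0 has an inverse. Apply the extended Euclidean algorithm to f(x) and a(x) in F_17[x]: f(x) = (6x + 9)·a(x) + (x + 13);  a(x) = (3x + 14)·(x + 13) + (11). The last nonzero remainder is the constant 11 = gcd(f, a) in F_17. Back-substituting through the division chain expresses 11 = s(x)·a(x) + t(x)·f(x) with s(x) ≡ x^2 + 9x + 8 (mod f), so (x^2 + 9x + 8)·a(x) ≡ 11 (mod f). Multiplying by 11^(-1) ≡ 14 in F_17 gives a(x)^(-1) ≡ 14·(x^2 + 9x + 8) ≡ 14x^2 + 7x + 10 (mod f). Check: (3x^2 + 2x + 6)·(14x^2 + 7x + 10) = 8x^4 + 15x^3 + 9x^2 + 11x + 9 ≡ 1 (mod x^3 + 5x^2 + 4x + 16).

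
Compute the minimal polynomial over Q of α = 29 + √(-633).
m_α(x) = x^2 - 58x + 1474

From α - 29 = √(-633), squaring gives (α - 29)^2 = -633, i.e. α^2 - 58α + 841 = -633, so α^2 - 58α + 1474 = 0. The discriminant of x^2 - 58x + 1474 is (-58)^2 - 4·(1474) = 3364 - 5896 = -2532, and 4·(-633) is not a perfect square in Q since -633 is squarefree and ≠ 1. Hence x^2 - 58x + 1474 is irreducible over Q and is the minimal polynomial of α.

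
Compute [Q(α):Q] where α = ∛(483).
[Q(α):Q] = 3

The minimal polynomial of α is x^3 - 483, irreducible over Q since 483 is not a perfect cube (so x^3 - 483 has no rational root). Hence [Q(α):Q] = deg(m_α) = 3.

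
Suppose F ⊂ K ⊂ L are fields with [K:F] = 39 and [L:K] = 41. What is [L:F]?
[L:F] = 1599

The tower law says that for any tower of field extensions F ⊂ K ⊂ L with finite degrees, [L:F] = [L:K] · [K:F]. Here this gives [L:F] = 41 · 39 = 1599.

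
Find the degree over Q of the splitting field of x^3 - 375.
[K : Q] = 6

The roots of x^3 - 375 are ∛375, ω∛375, ω^2∛375 where ω = e^(2πi/3) is a primitive cube root of unity, so K = Q(∛375, ω). Now [Q(∛375):Q] = 3 (since 375 is not a perfect cube, x^3 - 375 is irreducible) and [Q(ω):Q] = 2. Both 2 and 3 divide [K:Q], and [K:Q] ≤ 3·2 = 6, so [K:Q] = 6. (Equivalently: Q(∛375) ⊂ R but ω ∉ R, so [K : Q(∛375)] = 2.)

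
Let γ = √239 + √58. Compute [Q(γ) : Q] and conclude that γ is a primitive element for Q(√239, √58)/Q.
[Q(γ) : Q] = 4 (equivalently, Q(γ) = Q(√239, √58))

Obviously Q(γ) ⊆ Q(√239, √58), and [Q(√239, √58):Q] = 4 (since 239, 58 are distinct squarefree integers > 1 with 13862 not a perfect square). To show equality we compute the minimal polynomial of γ. From γ = √239 + √58: γ^2 = 239 + 2√(13862) + 58 = 297 + 2√(13862), so γ^2 - 297 = 2√(13862); squaring, (γ^2 - 297)^2 = 4·13862, i.e. γ^4 - 594γ^2 + 88209 - 55448 = 0, i.e. γ^4 - 594γ^2 + 32761 = 0. So γ is a root of x^4 - 594x^2 + 32761. This polynomial is irreducible over Q: it has no rational root (each ±√239 ± √58 is irrational), and any factorization into two quadratics over Q would force √(13862) ∈ Q (pairing opposite roots) or √239, √58 ∈ Q (other pairings), all impossible. Hence [Q(γ):Q] = 4 = [Q(√239, √58):Q], so Q(γ) = Q(√239, √58).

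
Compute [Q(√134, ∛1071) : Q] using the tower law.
[Q(√134, ∛1071) : Q] = 6

Let L = Q(√134, ∛1071). Since Q(√134) ⊂ L and [Q(√134):Q] = 2, the tower law gives 2 | [L:Q]. Likewise Q(∛1071) ⊂ L with [Q(∛1071):Q] = 3 (because 1071 is not a perfect cube), so 3 | [L:Q]. As gcd(2,3) = 1, [L:Q] is divisible by 6. Conversely L is generated over Q by √134 and ∛1071, so [L:Q] ≤ 2·3 = 6. Therefore [Q(√134, ∛1071) : Q] = 6.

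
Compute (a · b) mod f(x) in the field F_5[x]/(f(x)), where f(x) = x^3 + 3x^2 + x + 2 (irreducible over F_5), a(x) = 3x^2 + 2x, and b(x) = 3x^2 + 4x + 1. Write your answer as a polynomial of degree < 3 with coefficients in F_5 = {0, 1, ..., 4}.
a · b ≡ 4x^2 + 3x + 3 (mod f(x))

Multiply in F_5[x]: a(x)·b(x) = (3x^2 + 2x)·(3x^2 + 4x + 1) = 4x^4 + 3x^3 + x^2 + 2x. This has degree ≥ 3, so divide by f(x) over F_5: 4x^4 + 3x^3 + x^2 + 2x = (4x + 1)·(x^3 + 3x^2 + x + 2) + (4x^2 + 3x + 3). Hence a·b ≡ 4x^2 + 3x + 3 (mod f). (F_5[x]/(f) is a field with 5^3 = 125 elements since f is irreducible of degree 3.)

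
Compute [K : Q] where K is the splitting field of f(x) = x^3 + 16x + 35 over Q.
[K : Q] = 6

By the rational root test, any rational root of the monic integer polynomial f(x) = x^3 + 16x + 35 must be an integer dividing the constant term 35, i.e. one of ±{1, 5, 7, 35}. Evaluating: f(1) = 52, f(-1) = 18, f(5) = 240, f(-5) = -170, f(7) = 490, f(-7) = -420, f(35) = 43470, f(-35) = -43400; none is 0, so f has no rational root and is therefore irreducible over Q (a cubic with no linear factor over a field is irreducible). For an irreducible cubic, the Galois group is A_3 or S_3 according as the discriminant disc(f) = -4a^3 - 27b^2 = -4·(16)^3 - 27·(35)^2 = -49459 is or is not a square in Q. Here disc(f) = -49459 is not a perfect square in Q, so the Galois group of f over Q is not contained in A_3 and must be all of S_3. The splitting field has degree |S_3| = 6 over Q, so [K : Q] = 6.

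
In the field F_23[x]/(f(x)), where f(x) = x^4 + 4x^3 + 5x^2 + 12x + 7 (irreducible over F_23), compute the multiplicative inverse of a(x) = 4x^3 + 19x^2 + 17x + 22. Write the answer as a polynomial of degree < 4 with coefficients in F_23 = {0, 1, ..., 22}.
a(x)^(-1) ≡ 6x^3 + 18x^2 + 12x + 7 (mod f(x))

Since f is irreducible over F_23, F_23[x]/(f) is a field and a(x) ≠ 0 has an inverse. Apply the extended Euclidean algorithm to f(x) and a(x) in F_23[x]: f(x) = (6x + 7)·a(x) + (14x + 14);  a(x) = (20x^2 + 6x + 10)·(14x + 14) + (20). The last nonzero remainder is the constant 20 = gcd(f, a) in F_23. Back-substituting through the division chain expresses 20 = s(x)·a(x) + t(x)·f(x) with s(x) ≡ 5x^3 + 15x^2 + 10x + 2 (mod f), so (5x^3 + 15x^2 + 10x + 2)·a(x) ≡ 20 (mod f). Multiplying by 20^(-1) ≡ 15 in F_23 gives a(x)^(-1) ≡ 15·(5x^3 + 15x^2 + 10x + 2) ≡ 6x^3 + 18x^2 + 12x + 7 (mod f). Check: (4x^3 + 19x^2 + 17x + 22)·(6x^3 + 18x^2 + 12x + 7) = x^6 + 2x^5 + 9x^4 + 4x^3 + 20x^2 + 15x + 16 ≡ 1 (mod x^4 + 4x^3 + 5x^2 + 12x + 7).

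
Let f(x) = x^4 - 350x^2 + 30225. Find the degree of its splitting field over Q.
[K : Q] = 4

Solving the quadratic in x^2: x^2 = (350 ± √(350^2 - 4·30225))/2 = (350 ± √1600)/2 = (350 ± 40)/2, giving x^2 = 155 or x^2 = 195. So f(x) = (x^2 - 155)(x^2 - 195) and the roots of f are ±√155, ±√195. Hence the splitting field is K = Q(√155, √195). Since 155 and 195 are distinct squarefree integers > 1, their product 30225 is not a perfect square, so √195 ∉ Q(√155). By the tower law [K:Q] = [Q(√155,√195):Q(√155)] · [Q(√155):Q] = 2 · 2 = 4.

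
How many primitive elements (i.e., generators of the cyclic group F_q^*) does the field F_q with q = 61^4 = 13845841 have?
There are φ(13845840) = 3571200 primitive elements

F_q^* is cyclic of order q - 1 = 13845840. A cyclic group of order m has exactly φ(m) generators. Here m = 13845840 = 2^4 · 3 · 5 · 31 · 1861, so the number of primitive elements is φ(13845840) = 3571200.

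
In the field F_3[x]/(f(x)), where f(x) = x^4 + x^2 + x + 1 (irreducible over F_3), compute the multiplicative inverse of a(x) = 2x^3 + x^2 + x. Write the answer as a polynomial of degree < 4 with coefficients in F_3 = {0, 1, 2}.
a(x)^(-1) ≡ 2x^3 + 2x^2 + x + 2 (mod f(x))

Since f is irreducible over F_3, F_3[x]/(f) is a field and a(x) ≠ 0 has an inverse. Apply the extended Euclidean algorithm to f(x) and a(x) in F_3[x]: f(x) = (2x + 2)·a(x) + (2x + 1);  a(x) = (x^2 + 2)·(2x + 1) + (1). The last nonzero remainder is the constant 1 = gcd(f, a) in F_3. Back-substituting through the division chain expresses 1 = s(x)·a(x) + t(x)·f(x) with s(x) ≡ 2x^3 + 2x^2 + x + 2 (mod f), so a(x)^(-1) ≡ s(x) = 2x^3 + 2x^2 + x + 2 (mod f). Check: (2x^3 + x^2 + x)·(2x^3 + 2x^2 + x + 2) = x^6 + x^3 + 2x ≡ 1 (mod x^4 + x^2 + x + 1).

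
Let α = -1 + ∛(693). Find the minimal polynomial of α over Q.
m_α(x) = x^3 + 3x^2 + 3x - 692

Set β = α + 1 = ∛(693), so β^3 = 693. Then (α + 1)^3 - 693 = 0, i.e. α is a root of g(x) = (x + 1)^3 - 693 = x^3 + 3x^2 + 3x - 692. Since g(x) = h(x + 1) where h(x) = x^3 - 693, and h is irreducible over Q (because 693 is not a perfect cube, so h has no rational root, and a monic cubic with no rational root is irreducible), g is also irreducible (irreducibility is preserved under the substitution x → x + 1). Hence m_α(x) = x^3 + 3x^2 + 3x - 692.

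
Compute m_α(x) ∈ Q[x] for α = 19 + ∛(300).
m_α(x) = x^3 - 57x^2 + 1083x - 7159

Set β = α - 19 = ∛(300), so β^3 = 300. Then (α - 19)^3 - 300 = 0, i.e. α is a root of g(x) = (x - 19)^3 - 300 = x^3 - 57x^2 + 1083x - 7159. Since g(x) = h(x - 19) where h(x) = x^3 - 300, and h is irreducible over Q (because 300 is not a perfect cube, so h has no rational root, and a monic cubic with no rational root is irreducible), g is also irreducible (irreducibility is preserved under the substitution x → x - 19). Hence m_α(x) = x^3 - 57x^2 + 1083x - 7159.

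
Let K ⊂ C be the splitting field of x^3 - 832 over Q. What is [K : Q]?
[K : Q] = 6

The roots of x^3 - 832 are ∛832, ω∛832, ω^2∛832 where ω = e^(2πi/3) is a primitive cube root of unity, so K = Q(∛832, ω). Now [Q(∛832):Q] = 3 (since 832 is not a perfect cube, x^3 - 832 is irreducible) and [Q(ω):Q] = 2. Both 2 and 3 divide [K:Q], and [K:Q] ≤ 3·2 = 6, so [K:Q] = 6. (Equivalently: Q(∛832) ⊂ R but ω ∉ R, so [K : Q(∛832)] = 2.)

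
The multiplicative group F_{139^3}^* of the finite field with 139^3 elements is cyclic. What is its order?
|F_{139^3}^*| = 2685618

F_{139^3} has 139^3 = 2685619 elements; its multiplicative group consists of all nonzero elements, so |F_{139^3}^*| = 2685619 - 1 = 2685618. (It is cyclic since any finite subgroup of the multiplicative group of a field is cyclic.)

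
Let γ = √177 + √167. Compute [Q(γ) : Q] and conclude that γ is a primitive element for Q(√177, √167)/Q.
[Q(γ) : Q] = 4 (equivalently, Q(γ) = Q(√177, √167))

Obviously Q(γ) ⊆ Q(√177, √167), and [Q(√177, √167):Q] = 4 (since 177, 167 are distinct squarefree integers > 1 with 29559 not a perfect square). To show equality we compute the minimal polynomial of γ. From γ = √177 + √167: γ^2 = 177 + 2√(29559) + 167 = 344 + 2√(29559), so γ^2 - 344 = 2√(29559); squaring, (γ^2 - 344)^2 = 4·29559, i.e. γ^4 - 688γ^2 + 118336 - 118236 = 0, i.e. γ^4 - 688γ^2 + 100 = 0. So γ is a root of x^4 - 688x^2 + 100. This polynomial is irreducible over Q: it has no rational root (each ±√177 ± √167 is irrational), and any factorization into two quadratics over Q would force √(29559) ∈ Q (pairing opposite roots) or √177, √167 ∈ Q (other pairings), all impossible. Hence [Q(γ):Q] = 4 = [Q(√177, √167):Q], so Q(γ) = Q(√177, √167).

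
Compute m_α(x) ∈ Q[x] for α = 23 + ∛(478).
m_α(x) = x^3 - 69x^2 + 1587x - 12645

Set β = α - 23 = ∛(478), so β^3 = 478. Then (α - 23)^3 - 478 = 0, i.e. α is a root of g(x) = (x - 23)^3 - 478 = x^3 - 69x^2 + 1587x - 12645. Since g(x) = h(x - 23) where h(x) = x^3 - 478, and h is irreducible over Q (because 478 is not a perfect cube, so h has no rational root, and a monic cubic with no rational root is irreducible), g is also irreducible (irreducibility is preserved under the substitution x → x - 23). Hence m_α(x) = x^3 - 69x^2 + 1587x - 12645.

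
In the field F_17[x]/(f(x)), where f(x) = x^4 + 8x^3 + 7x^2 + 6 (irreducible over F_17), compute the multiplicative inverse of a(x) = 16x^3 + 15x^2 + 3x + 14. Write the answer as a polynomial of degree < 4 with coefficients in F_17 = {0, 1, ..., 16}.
a(x)^(-1) ≡ 5x^3 + 13x^2 + 3x + 3 (mod f(x))

Since f is irreducible over F_17, F_17[x]/(f) is a field and a(x) ≠ 0 has an inverse. Apply the extended Euclidean algorithm to f(x) and a(x) in F_17[x]: f(x) = (16x + 11)·a(x) + (15x^2 + 15x + 5);  a(x) = (9x + 9)·(15x^2 + 15x + 5) + (10x + 3);  (15x^2 + 15x + 5) = (10x + 7)·(10x + 3) + (1). The last nonzero remainder is the constant 1 = gcd(f, a) in F_17. Back-substituting through the division chain expresses 1 = s(x)·a(x) + t(x)·f(x) with s(x) ≡ 5x^3 + 13x^2 + 3x + 3 (mod f), so a(x)^(-1) ≡ s(x) = 5x^3 + 13x^2 + 3x + 3 (mod f). Check: (16x^3 + 15x^2 + 3x + 14)·(5x^3 + 13x^2 + 3x + 3) = 12x^6 + 11x^5 + 3x^4 + 15x^3 + 15x^2 + 8 ≡ 1 (mod x^4 + 8x^3 + 7x^2 + 6).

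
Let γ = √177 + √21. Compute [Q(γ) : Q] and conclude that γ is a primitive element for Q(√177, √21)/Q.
[Q(γ) : Q] = 4 (equivalently, Q(γ) = Q(√177, √21))

Obviously Q(γ) ⊆ Q(√177, √21), and [Q(√177, √21):Q] = 4 (since 177, 21 are distinct squarefree integers > 1 with 3717 not a perfect square). To show equality we compute the minimal polynomial of γ. From γ = √177 + √21: γ^2 = 177 + 2√(3717) + 21 = 198 + 2√(3717), so γ^2 - 198 = 2√(3717); squaring, (γ^2 - 198)^2 = 4·3717, i.e. γ^4 - 396γ^2 + 39204 - 14868 = 0, i.e. γ^4 - 396γ^2 + 24336 = 0. So γ is a root of x^4 - 396x^2 + 24336. This polynomial is irreducible over Q: it has no rational root (each ±√177 ± √21 is irrational), and any factorization into two quadratics over Q would force √(3717) ∈ Q (pairing opposite roots) or √177, √21 ∈ Q (other pairings), all impossible. Hence [Q(γ):Q] = 4 = [Q(√177, √21):Q], so Q(γ) = Q(√177, √21).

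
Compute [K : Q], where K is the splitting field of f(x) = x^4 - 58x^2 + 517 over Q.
[K : Q] = 4

Solving the quadratic in x^2: x^2 = (58 ± √(58^2 - 4·517))/2 = (58 ± √1296)/2 = (58 ± 36)/2, giving x^2 = 47 or x^2 = 11. So f(x) = (x^2 - 47)(x^2 - 11) and the roots of f are ±√47, ±√11. Hence the splitting field is K = Q(√47, √11). Since 47 and 11 are distinct squarefree integers > 1, their product 517 is not a perfect square, so √11 ∉ Q(√47). By the tower law [K:Q] = [Q(√47,√11):Q(√47)] · [Q(√47):Q] = 2 · 2 = 4.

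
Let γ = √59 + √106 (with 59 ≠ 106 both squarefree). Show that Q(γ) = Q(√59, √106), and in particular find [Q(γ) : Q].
[Q(γ) : Q] = 4 (equivalently, Q(γ) = Q(√59, √106))

Obviously Q(γ) ⊆ Q(√59, √106), and [Q(√59, √106):Q] = 4 (since 59, 106 are distinct squarefree integers > 1 with 6254 not a perfect square). To show equality we compute the minimal polynomial of γ. From γ = √59 + √106: γ^2 = 59 + 2√(6254) + 106 = 165 + 2√(6254), so γ^2 - 165 = 2√(6254); squaring, (γ^2 - 165)^2 = 4·6254, i.e. γ^4 - 330γ^2 + 27225 - 25016 = 0, i.e. γ^4 - 330γ^2 + 2209 = 0. So γ is a root of x^4 - 330x^2 + 2209. This polynomial is irreducible over Q: it has no rational root (each ±√59 ± √106 is irrational), and any factorization into two quadratics over Q would force √(6254) ∈ Q (pairing opposite roots) or √59, √106 ∈ Q (other pairings), all impossible. Hence [Q(γ):Q] = 4 = [Q(√59, √106):Q], so Q(γ) = Q(√59, √106).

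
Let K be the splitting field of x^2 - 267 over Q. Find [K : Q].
[K : Q] = 2

f(x) = x^2 - 267 factors as (x - √267)(x + √267). The splitting field is K = Q(√267). Since 267 is squarefree and > 1, it is not a perfect square, so x^2 - 267 is irreducible over Q and [Q(√267) : Q] = 2. Hence [K : Q] = 2.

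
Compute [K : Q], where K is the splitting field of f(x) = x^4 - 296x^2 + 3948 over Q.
[K : Q] = 4

Solving the quadratic in x^2: x^2 = (296 ± √(296^2 - 4·3948))/2 = (296 ± √71824)/2 = (296 ± 268)/2, giving x^2 = 14 or x^2 = 282. So f(x) = (x^2 - 14)(x^2 - 282) and the roots of f are ±√14, ±√282. Hence the splitting field is K = Q(√14, √282). Since 14 and 282 are distinct squarefree integers > 1, their product 3948 is not a perfect square, so √282 ∉ Q(√14). By the tower law [K:Q] = [Q(√14,√282):Q(√14)] · [Q(√14):Q] = 2 · 2 = 4.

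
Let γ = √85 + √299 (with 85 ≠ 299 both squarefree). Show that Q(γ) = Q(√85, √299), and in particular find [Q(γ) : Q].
[Q(γ) : Q] = 4 (equivalently, Q(γ) = Q(√85, √299))

Obviously Q(γ) ⊆ Q(√85, √299), and [Q(√85, √299):Q] = 4 (since 85, 299 are distinct squarefree integers > 1 with 25415 not a perfect square). To show equality we compute the minimal polynomial of γ. From γ = √85 + √299: γ^2 = 85 + 2√(25415) + 299 = 384 + 2√(25415), so γ^2 - 384 = 2√(25415); squaring, (γ^2 - 384)^2 = 4·25415, i.e. γ^4 - 768γ^2 + 147456 - 101660 = 0, i.e. γ^4 - 768γ^2 + 45796 = 0. So γ is a root of x^4 - 768x^2 + 45796. This polynomial is irreducible over Q: it has no rational root (each ±√85 ± √299 is irrational), and any factorization into two quadratics over Q would force √(25415) ∈ Q (pairing opposite roots) or √85, √299 ∈ Q (other pairings), all impossible. Hence [Q(γ):Q] = 4 = [Q(√85, √299):Q], so Q(γ) = Q(√85, √299).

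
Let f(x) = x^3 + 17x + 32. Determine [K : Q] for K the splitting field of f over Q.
[K : Q] = 6

By the rational root test, any rational root of the monic integer polynomial f(x) = x^3 + 17x + 32 must be an integer dividing the constant term 32, i.e. one of ±{1, 2, 4, 8, 16, 32}. Evaluating: f(1) = 50, f(-1) = 14, f(2) = 74, f(-2) = -10, f(4) = 164, f(-4) = -100, f(8) = 680, f(-8) = -616, f(16) = 4400, f(-16) = -4336, f(32) = 33344, f(-32) = -33280; none is 0, so f has no rational root and is therefore irreducible over Q (a cubic with no linear factor over a field is irreducible). For an irreducible cubic, the Galois group is A_3 or S_3 according as the discriminant disc(f) = -4a^3 - 27b^2 = -4·(17)^3 - 27·(32)^2 = -47300 is or is not a square in Q. Here disc(f) = -47300 is not a perfect square in Q, so the Galois group of f over Q is not contained in A_3 and must be all of S_3. The splitting field has degree |S_3| = 6 over Q, so [K : Q] = 6.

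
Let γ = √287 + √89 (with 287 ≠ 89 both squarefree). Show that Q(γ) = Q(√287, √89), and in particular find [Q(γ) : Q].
[Q(γ) : Q] = 4 (equivalently, Q(γ) = Q(√287, √89))

Obviously Q(γ) ⊆ Q(√287, √89), and [Q(√287, √89):Q] = 4 (since 287, 89 are distinct squarefree integers > 1 with 25543 not a perfect square). To show equality we compute the minimal polynomial of γ. From γ = √287 + √89: γ^2 = 287 + 2√(25543) + 89 = 376 + 2√(25543), so γ^2 - 376 = 2√(25543); squaring, (γ^2 - 376)^2 = 4·25543, i.e. γ^4 - 752γ^2 + 141376 - 102172 = 0, i.e. γ^4 - 752γ^2 + 39204 = 0. So γ is a root of x^4 - 752x^2 + 39204. This polynomial is irreducible over Q: it has no rational root (each ±√287 ± √89 is irrational), and any factorization into two quadratics over Q would force √(25543) ∈ Q (pairing opposite roots) or √287, √89 ∈ Q (other pairings), all impossible. Hence [Q(γ):Q] = 4 = [Q(√287, √89):Q], so Q(γ) = Q(√287, √89).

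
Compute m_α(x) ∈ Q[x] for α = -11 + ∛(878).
m_α(x) = x^3 + 33x^2 + 363x + 453

Set β = α + 11 = ∛(878), so β^3 = 878. Then (α + 11)^3 - 878 = 0, i.e. α is a root of g(x) = (x + 11)^3 - 878 = x^3 + 33x^2 + 363x + 453. Since g(x) = h(x + 11) where h(x) = x^3 - 878, and h is irreducible over Q (because 878 is not a perfect cube, so h has no rational root, and a monic cubic with no rational root is irreducible), g is also irreducible (irreducibility is preserved under the substitution x → x + 11). Hence m_α(x) = x^3 + 33x^2 + 363x + 453.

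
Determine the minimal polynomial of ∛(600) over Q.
m_α(x) = x^3 - 600

α satisfies α^3 = 600, so x^3 - 600 annihilates α. By the rational root test, a rational root p/q (in lowest terms) of x^3 - 600 would satisfy p^3 = 600 q^3, forcing q = 1 and p^3 = 600; but 600 is not a perfect cube, contradiction. A monic cubic over Q with no rational root is irreducible (any nontrivial factorization would include a linear factor). Hence x^3 - 600 is the minimal polynomial of α, and in particular [Q(α):Q] = 3.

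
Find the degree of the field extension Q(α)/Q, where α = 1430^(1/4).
[Q(α):Q] = 4

α is a root of x^4 - 1430. By Eisenstein's criterion at the prime p = 2 (which divides the constant term 1430 but p^2 = 4 does not, since 1430 is squarefree), x^4 - 1430 is irreducible over Q. Hence [Q(α):Q] = 4.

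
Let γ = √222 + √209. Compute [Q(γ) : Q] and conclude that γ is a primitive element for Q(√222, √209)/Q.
[Q(γ) : Q] = 4 (equivalently, Q(γ) = Q(√222, √209))

Obviously Q(γ) ⊆ Q(√222, √209), and [Q(√222, √209):Q] = 4 (since 222, 209 are distinct squarefree integers > 1 with 46398 not a perfect square). To show equality we compute the minimal polynomial of γ. From γ = √222 + √209: γ^2 = 222 + 2√(46398) + 209 = 431 + 2√(46398), so γ^2 - 431 = 2√(46398); squaring, (γ^2 - 431)^2 = 4·46398, i.e. γ^4 - 862γ^2 + 185761 - 185592 = 0, i.e. γ^4 - 862γ^2 + 169 = 0. So γ is a root of x^4 - 862x^2 + 169. This polynomial is irreducible over Q: it has no rational root (each ±√222 ± √209 is irrational), and any factorization into two quadratics over Q would force √(46398) ∈ Q (pairing opposite roots) or √222, √209 ∈ Q (other pairings), all impossible. Hence [Q(γ):Q] = 4 = [Q(√222, √209):Q], so Q(γ) = Q(√222, √209).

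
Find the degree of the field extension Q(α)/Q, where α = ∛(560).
[Q(α):Q] = 3

The minimal polynomial of α is x^3 - 560, irreducible over Q since 560 is not a perfect cube (so x^3 - 560 has no rational root). Hence [Q(α):Q] = deg(m_α) = 3.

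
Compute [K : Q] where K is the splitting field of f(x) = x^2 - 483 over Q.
[K : Q] = 2

f(x) = x^2 - 483 factors as (x - √483)(x + √483). The splitting field is K = Q(√483). Since 483 is squarefree and > 1, it is not a perfect square, so x^2 - 483 is irreducible over Q and [Q(√483) : Q] = 2. Hence [K : Q] = 2.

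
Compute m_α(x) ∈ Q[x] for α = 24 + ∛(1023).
m_α(x) = x^3 - 72x^2 + 1728x - 14847

Set β = α - 24 = ∛(1023), so β^3 = 1023. Then (α - 24)^3 - 1023 = 0, i.e. α is a root of g(x) = (x - 24)^3 - 1023 = x^3 - 72x^2 + 1728x - 14847. Since g(x) = h(x - 24) where h(x) = x^3 - 1023, and h is irreducible over Q (because 1023 is not a perfect cube, so h has no rational root, and a monic cubic with no rational root is irreducible), g is also irreducible (irreducibility is preserved under the substitution x → x - 24). Hence m_α(x) = x^3 - 72x^2 + 1728x - 14847.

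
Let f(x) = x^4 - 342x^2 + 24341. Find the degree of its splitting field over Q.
[K : Q] = 4

Solving the quadratic in x^2: x^2 = (342 ± √(342^2 - 4·24341))/2 = (342 ± √19600)/2 = (342 ± 140)/2, giving x^2 = 101 or x^2 = 241. So f(x) = (x^2 - 101)(x^2 - 241) and the roots of f are ±√101, ±√241. Hence the splitting field is K = Q(√101, √241). Since 101 and 241 are distinct squarefree integers > 1, their product 24341 is not a perfect square, so √241 ∉ Q(√101). By the tower law [K:Q] = [Q(√101,√241):Q(√101)] · [Q(√101):Q] = 2 · 2 = 4.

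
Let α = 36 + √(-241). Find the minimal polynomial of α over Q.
m_α(x) = x^2 - 72x + 1537

From α - 36 = √(-241), squaring gives (α - 36)^2 = -241, i.e. α^2 - 72α + 1296 = -241, so α^2 - 72α + 1537 = 0. The discriminant of x^2 - 72x + 1537 is (-72)^2 - 4·(1537) = 5184 - 6148 = -964, and 4·(-241) is not a perfect square in Q since -241 is squarefree and ≠ 1. Hence x^2 - 72x + 1537 is irreducible over Q and is the minimal polynomial of α.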